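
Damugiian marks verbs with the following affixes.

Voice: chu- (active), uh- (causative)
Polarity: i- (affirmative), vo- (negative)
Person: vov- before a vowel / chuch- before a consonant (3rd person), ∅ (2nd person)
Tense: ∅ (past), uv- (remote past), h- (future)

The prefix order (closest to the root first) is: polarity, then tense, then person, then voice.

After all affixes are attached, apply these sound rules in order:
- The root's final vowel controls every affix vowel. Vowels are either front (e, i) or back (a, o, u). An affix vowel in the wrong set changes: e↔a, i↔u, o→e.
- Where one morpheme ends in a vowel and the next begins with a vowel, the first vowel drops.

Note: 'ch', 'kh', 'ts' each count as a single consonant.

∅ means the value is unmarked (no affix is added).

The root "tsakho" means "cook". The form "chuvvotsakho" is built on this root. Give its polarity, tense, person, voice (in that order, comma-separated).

negative, remote past, 2nd person, active

Segment: chu-uv-vo-tsakho.
polarity: vo- → negative.
tense: uv- → remote past.
person: ∅ → 2nd person.
voice: chu- → active.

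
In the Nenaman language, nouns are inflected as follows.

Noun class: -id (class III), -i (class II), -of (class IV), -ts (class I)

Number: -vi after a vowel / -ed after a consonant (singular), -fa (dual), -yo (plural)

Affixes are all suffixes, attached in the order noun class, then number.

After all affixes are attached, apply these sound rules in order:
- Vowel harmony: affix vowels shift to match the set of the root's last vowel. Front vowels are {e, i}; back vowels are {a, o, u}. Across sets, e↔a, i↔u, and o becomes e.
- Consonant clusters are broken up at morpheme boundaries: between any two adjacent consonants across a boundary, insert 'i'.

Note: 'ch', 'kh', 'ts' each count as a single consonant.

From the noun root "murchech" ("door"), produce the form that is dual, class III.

Attach noun class class III -id → murchechid.
Attach number dual -fa → murchechidfa.
Apply vowel harmony: murchechidfa → murchechidfe.
Apply epenthesis: murchechidfe → murchechidife.

murchechidife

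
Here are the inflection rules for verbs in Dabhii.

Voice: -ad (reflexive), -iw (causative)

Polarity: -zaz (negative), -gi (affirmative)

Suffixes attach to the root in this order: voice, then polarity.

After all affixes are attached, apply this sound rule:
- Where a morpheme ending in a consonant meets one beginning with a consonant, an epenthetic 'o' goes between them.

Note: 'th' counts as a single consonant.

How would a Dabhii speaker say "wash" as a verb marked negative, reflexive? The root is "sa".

saadozaz

Attach voice reflexive -ad → saad.
Attach polarity negative -zaz → saadzaz.
Apply epenthesis: saadzaz → saadozaz.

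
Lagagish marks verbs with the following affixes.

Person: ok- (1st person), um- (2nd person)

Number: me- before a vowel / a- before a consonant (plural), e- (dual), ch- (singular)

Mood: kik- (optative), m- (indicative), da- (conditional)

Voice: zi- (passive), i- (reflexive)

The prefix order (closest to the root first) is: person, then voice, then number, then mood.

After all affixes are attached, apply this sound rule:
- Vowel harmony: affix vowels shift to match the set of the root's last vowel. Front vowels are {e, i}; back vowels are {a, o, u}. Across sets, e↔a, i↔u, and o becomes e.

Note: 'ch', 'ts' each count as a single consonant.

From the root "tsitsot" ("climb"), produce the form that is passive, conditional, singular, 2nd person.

dachzuumtsitsot

Attach person 2nd person um- → umtsitsot.
Attach voice passive zi- → ziumtsitsot.
Attach number singular ch- → chziumtsitsot.
Attach mood conditional da- → dachziumtsitsot.
Apply vowel harmony: dachziumtsitsot → dachzuumtsitsot.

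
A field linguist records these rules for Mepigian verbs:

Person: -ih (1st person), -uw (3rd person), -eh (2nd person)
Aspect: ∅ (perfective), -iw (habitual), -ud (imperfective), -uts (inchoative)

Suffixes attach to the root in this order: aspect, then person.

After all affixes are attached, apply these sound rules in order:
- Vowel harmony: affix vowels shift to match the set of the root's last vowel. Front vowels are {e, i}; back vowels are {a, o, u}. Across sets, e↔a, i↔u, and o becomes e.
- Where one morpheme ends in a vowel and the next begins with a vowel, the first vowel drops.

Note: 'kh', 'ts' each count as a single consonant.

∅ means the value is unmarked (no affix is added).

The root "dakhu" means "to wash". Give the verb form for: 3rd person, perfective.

dakhuw

aspect = perfective: zero marking, form stays dakhu.
Attach person 3rd person -uw → dakhuuw.
Vowel harmony: no change.
Apply vowel deletion: dakhuuw → dakhuw.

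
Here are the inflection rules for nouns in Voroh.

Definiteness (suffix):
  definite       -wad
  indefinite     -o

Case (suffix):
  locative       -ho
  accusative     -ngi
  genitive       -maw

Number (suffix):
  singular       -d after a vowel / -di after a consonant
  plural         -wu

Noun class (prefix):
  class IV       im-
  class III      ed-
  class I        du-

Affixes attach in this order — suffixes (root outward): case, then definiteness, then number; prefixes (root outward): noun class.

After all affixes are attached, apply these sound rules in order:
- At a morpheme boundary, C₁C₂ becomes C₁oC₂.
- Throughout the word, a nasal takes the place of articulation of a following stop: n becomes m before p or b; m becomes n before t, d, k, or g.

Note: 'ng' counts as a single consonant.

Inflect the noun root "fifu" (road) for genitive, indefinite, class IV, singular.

Attach case genitive -maw → fifumaw.
Attach definiteness indefinite -o → fifumawo.
Attach noun class class IV im- → imfifumawo.
Attach number singular -d (after vowel 'o') → imfifumawod.
Apply epenthesis: imfifumawod → imofifumawod.
Nasal assimilation: no change.

imofifumawod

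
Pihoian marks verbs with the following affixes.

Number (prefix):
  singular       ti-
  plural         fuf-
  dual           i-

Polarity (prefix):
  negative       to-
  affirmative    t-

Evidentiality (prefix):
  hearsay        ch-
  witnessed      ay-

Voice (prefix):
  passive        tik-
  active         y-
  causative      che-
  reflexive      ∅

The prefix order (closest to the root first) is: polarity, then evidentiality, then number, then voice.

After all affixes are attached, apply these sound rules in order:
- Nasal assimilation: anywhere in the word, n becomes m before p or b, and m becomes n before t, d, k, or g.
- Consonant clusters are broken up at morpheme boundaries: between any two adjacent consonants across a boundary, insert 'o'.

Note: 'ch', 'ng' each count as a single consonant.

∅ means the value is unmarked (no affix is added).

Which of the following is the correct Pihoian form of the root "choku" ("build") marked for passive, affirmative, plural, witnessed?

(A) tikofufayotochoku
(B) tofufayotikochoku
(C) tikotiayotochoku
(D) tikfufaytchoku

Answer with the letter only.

Attach polarity affirmative t- → tchoku.
Attach evidentiality witnessed ay- → aytchoku.
Attach number plural fuf- → fufaytchoku.
Attach voice passive tik- → tikfufaytchoku.
Nasal assimilation: no change.
Apply epenthesis: tikfufaytchoku → tikofufayotochoku.
So the correct form is tikofufayotochoku, option (A).
(D) tikfufaytchoku is wrong: it fails to apply the sound rule(s).
(B) tofufayotikochoku is wrong: it has the affixes in the wrong order.
(C) tikotiayotochoku is wrong: it uses singular instead of plural for number.

A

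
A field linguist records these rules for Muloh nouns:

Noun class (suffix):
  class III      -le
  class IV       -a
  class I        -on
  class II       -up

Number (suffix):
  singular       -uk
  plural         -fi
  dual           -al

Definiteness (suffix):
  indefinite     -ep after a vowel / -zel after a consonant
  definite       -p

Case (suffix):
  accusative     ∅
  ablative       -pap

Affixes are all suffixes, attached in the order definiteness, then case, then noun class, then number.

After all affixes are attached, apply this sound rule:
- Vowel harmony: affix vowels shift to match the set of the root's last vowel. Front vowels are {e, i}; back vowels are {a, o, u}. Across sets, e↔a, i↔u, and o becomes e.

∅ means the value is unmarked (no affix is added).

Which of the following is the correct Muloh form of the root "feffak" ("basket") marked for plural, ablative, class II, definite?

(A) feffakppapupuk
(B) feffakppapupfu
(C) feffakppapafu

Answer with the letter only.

B

Attach definiteness definite -p → feffakp.
Attach case ablative -pap → feffakppap.
Attach noun class class II -up → feffakppapup.
Attach number plural -fi → feffakppapupfi.
Apply vowel harmony: feffakppapupfi → feffakppapupfu.
So the correct form is feffakppapupfu, option (B).
(A) feffakppapupuk is wrong: it uses singular instead of plural for number.
(C) feffakppapafu is wrong: it uses class IV instead of class II for noun class.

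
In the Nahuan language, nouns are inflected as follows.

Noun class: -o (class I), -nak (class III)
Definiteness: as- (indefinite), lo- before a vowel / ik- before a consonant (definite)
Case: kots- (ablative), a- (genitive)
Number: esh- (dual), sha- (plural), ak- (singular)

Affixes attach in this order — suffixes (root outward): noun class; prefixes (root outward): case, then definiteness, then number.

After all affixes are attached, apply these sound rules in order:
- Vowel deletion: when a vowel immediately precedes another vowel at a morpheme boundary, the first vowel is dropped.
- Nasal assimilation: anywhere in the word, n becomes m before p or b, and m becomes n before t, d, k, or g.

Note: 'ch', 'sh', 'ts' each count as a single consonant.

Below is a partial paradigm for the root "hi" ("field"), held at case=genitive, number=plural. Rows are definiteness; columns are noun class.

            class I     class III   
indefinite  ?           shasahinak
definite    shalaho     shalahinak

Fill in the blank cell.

shasaho

Attach case genitive a- → ahi.
Attach definiteness indefinite as- → asahi.
Attach noun class class I -o → asahio.
Attach number plural sha- → shaasahio.
Apply vowel deletion: shaasahio → shasaho.
Nasal assimilation: no change.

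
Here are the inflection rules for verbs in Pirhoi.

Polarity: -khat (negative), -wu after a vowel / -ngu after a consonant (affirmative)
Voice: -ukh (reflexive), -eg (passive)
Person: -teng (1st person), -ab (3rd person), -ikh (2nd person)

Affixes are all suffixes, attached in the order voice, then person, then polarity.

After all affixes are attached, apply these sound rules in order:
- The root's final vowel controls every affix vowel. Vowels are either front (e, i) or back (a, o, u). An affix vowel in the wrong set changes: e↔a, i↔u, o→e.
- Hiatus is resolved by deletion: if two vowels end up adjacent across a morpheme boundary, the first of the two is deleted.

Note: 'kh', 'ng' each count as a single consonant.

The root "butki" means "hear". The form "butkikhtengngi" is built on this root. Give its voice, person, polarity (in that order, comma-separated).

reflexive, 1st person, affirmative

Segment: butki-ukh-teng-ngu.
voice: -ukh → reflexive.
person: -teng → 1st person.
polarity: -wu/ngu → affirmative.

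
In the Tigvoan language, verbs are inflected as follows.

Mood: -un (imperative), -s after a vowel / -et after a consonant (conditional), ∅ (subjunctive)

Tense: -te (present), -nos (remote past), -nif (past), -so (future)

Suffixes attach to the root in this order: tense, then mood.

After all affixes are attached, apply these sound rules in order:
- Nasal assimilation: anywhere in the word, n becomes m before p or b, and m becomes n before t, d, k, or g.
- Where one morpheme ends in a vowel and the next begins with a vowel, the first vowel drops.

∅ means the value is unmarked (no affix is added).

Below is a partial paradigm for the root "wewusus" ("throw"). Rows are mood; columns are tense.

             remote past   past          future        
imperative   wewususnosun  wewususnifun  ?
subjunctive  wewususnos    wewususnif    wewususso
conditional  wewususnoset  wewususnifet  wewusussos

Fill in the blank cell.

wewusussun

Attach tense future -so → wewususso.
Attach mood imperative -un → wewusussoun.
Nasal assimilation: no change.
Apply vowel deletion: wewusussoun → wewusussun.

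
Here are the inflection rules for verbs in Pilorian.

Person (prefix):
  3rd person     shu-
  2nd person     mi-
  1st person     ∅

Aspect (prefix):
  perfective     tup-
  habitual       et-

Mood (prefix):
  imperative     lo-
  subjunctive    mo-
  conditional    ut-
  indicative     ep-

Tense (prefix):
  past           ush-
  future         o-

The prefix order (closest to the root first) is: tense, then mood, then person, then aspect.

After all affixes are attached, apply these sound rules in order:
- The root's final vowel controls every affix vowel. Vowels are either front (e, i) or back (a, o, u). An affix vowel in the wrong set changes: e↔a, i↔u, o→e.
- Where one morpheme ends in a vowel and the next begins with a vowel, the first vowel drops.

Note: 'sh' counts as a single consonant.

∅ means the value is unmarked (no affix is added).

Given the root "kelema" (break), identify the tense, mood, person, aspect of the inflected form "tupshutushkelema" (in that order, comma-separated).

Segment: tup-shu-ut-ush-kelema.
tense: ush- → past.
mood: ut- → conditional.
person: shu- → 3rd person.
aspect: tup- → perfective.

past, conditional, 3rd person, perfective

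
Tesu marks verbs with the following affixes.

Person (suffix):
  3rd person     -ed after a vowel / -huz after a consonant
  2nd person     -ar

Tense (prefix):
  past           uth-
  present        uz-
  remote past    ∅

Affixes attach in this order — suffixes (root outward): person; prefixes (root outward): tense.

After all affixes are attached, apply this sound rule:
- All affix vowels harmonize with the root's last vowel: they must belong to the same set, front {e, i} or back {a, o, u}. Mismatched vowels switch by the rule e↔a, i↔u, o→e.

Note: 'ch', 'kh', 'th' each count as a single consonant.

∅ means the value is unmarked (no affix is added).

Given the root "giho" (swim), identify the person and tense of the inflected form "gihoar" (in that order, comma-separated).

2nd person, remote past

Segment: giho-ar.
person: -ar → 2nd person.
tense: ∅ → remote past.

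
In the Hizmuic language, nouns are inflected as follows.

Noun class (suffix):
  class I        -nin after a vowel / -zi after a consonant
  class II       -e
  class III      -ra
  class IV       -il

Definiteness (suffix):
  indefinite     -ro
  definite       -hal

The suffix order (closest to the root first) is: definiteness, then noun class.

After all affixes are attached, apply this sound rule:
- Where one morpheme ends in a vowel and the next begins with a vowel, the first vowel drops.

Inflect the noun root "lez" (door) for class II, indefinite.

lezre

Attach definiteness indefinite -ro → lezro.
Attach noun class class II -e → lezroe.
Apply vowel deletion: lezroe → lezre.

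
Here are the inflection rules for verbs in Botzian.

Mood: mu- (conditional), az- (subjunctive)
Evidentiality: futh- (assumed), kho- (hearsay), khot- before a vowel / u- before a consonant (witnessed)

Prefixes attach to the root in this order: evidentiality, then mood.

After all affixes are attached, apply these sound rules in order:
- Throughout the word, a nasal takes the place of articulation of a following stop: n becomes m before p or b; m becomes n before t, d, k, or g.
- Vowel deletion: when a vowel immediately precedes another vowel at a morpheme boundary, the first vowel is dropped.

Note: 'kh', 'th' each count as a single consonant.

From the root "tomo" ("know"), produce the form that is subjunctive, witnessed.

Attach evidentiality witnessed u- (before consonant 't') → utomo.
Attach mood subjunctive az- → azutomo.
Nasal assimilation: no change.
Vowel deletion: no change.

azutomo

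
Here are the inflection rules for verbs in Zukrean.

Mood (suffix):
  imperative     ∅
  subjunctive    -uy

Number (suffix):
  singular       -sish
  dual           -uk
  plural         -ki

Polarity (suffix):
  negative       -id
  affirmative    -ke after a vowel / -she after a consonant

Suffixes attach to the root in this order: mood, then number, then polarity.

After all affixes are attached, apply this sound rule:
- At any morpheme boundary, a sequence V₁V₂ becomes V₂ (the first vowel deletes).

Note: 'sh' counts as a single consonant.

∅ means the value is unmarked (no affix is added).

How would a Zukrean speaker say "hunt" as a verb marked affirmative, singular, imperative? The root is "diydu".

mood = imperative: zero marking, form stays diydu.
Attach number singular -sish → diydusish.
Attach polarity affirmative -she (after consonant 'sh') → diydusishshe.
Vowel deletion: no change.

diydusishshe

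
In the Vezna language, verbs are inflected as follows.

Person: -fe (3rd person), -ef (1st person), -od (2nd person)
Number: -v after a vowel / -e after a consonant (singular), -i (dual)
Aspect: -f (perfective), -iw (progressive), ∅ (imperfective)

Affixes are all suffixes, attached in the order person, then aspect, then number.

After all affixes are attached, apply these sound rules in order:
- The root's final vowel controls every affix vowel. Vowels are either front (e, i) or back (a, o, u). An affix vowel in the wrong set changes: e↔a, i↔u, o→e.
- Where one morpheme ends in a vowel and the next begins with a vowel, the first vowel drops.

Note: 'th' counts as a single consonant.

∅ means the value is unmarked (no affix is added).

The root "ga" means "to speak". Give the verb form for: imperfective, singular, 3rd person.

Attach person 3rd person -fe → gafe.
aspect = imperfective: zero marking, form stays gafe.
Attach number singular -v (after vowel 'e') → gafev.
Apply vowel harmony: gafev → gafav.
Vowel deletion: no change.

gafav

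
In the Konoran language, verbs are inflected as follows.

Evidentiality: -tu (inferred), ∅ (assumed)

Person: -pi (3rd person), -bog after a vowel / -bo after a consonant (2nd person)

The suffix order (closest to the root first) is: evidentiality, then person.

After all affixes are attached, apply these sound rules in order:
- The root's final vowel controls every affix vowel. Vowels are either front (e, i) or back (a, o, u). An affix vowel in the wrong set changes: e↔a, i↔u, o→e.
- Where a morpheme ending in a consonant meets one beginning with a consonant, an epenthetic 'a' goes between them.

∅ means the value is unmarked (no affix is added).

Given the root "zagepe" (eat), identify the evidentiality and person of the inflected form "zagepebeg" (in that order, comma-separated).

assumed, 2nd person

Segment: zagepe-bog.
evidentiality: ∅ → assumed.
person: -bog/bo → 2nd person.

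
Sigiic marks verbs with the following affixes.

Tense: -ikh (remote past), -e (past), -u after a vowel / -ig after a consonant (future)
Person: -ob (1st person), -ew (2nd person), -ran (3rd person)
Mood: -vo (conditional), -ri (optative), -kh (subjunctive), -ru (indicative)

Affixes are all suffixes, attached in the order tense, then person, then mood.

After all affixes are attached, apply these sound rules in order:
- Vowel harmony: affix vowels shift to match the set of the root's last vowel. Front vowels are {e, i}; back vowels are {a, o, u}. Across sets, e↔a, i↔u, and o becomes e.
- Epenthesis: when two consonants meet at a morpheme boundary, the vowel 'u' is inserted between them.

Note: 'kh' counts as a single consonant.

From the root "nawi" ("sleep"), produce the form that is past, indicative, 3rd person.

nawierenuri

Attach tense past -e → nawie.
Attach person 3rd person -ran → nawieran.
Attach mood indicative -ru → nawieranru.
Apply vowel harmony: nawieranru → nawierenri.
Apply epenthesis: nawierenri → nawierenuri.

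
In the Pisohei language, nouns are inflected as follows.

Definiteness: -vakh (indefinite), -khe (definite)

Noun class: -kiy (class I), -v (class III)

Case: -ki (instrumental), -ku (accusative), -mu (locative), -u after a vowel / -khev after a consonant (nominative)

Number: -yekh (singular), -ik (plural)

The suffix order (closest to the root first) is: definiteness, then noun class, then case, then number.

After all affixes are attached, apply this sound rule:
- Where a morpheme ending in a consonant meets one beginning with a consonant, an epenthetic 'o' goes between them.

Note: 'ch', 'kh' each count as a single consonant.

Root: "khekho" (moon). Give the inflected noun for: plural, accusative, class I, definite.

khekhokhekiyokuik

Attach definiteness definite -khe → khekhokhe.
Attach noun class class I -kiy → khekhokhekiy.
Attach case accusative -ku → khekhokhekiyku.
Attach number plural -ik → khekhokhekiykuik.
Apply epenthesis: khekhokhekiykuik → khekhokhekiyokuik.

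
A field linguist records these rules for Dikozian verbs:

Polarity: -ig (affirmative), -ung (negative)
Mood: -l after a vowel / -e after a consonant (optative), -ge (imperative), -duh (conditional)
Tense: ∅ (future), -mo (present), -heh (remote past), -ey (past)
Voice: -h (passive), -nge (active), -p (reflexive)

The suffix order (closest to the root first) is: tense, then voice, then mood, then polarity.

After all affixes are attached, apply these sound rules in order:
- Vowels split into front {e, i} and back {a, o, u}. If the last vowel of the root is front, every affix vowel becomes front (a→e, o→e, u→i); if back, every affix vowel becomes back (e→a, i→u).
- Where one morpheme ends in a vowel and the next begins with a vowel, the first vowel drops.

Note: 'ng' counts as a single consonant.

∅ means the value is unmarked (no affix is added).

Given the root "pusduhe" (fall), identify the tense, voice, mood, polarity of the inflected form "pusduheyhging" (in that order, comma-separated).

past, passive, imperative, negative

Segment: pusduhe-ey-h-ge-ung.
tense: -ey → past.
voice: -h → passive.
mood: -ge → imperative.
polarity: -ung → negative.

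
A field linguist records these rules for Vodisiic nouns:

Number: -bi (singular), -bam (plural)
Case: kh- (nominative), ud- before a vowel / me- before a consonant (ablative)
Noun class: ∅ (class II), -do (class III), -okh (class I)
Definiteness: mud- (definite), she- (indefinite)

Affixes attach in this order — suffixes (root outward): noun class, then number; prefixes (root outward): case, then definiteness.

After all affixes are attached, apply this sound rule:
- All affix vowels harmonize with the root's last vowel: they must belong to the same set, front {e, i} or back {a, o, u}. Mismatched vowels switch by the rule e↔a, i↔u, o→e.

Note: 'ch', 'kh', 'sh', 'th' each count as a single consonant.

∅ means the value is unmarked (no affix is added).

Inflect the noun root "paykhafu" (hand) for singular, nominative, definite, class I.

mudkhpaykhafuokhbu

Attach noun class class I -okh → paykhafuokh.
Attach case nominative kh- → khpaykhafuokh.
Attach definiteness definite mud- → mudkhpaykhafuokh.
Attach number singular -bi → mudkhpaykhafuokhbi.
Apply vowel harmony: mudkhpaykhafuokhbi → mudkhpaykhafuokhbu.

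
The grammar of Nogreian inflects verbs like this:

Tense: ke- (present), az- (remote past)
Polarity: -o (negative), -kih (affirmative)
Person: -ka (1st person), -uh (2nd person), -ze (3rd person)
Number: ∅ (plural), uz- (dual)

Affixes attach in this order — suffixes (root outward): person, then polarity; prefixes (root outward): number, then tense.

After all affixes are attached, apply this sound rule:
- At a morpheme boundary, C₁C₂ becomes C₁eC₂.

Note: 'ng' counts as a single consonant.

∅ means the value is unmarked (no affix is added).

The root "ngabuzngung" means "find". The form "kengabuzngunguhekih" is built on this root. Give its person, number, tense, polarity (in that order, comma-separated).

Segment: ke-ngabuzngung-uh-kih.
person: -uh → 2nd person.
number: ∅ → plural.
tense: ke- → present.
polarity: -kih → affirmative.

2nd person, plural, present, affirmative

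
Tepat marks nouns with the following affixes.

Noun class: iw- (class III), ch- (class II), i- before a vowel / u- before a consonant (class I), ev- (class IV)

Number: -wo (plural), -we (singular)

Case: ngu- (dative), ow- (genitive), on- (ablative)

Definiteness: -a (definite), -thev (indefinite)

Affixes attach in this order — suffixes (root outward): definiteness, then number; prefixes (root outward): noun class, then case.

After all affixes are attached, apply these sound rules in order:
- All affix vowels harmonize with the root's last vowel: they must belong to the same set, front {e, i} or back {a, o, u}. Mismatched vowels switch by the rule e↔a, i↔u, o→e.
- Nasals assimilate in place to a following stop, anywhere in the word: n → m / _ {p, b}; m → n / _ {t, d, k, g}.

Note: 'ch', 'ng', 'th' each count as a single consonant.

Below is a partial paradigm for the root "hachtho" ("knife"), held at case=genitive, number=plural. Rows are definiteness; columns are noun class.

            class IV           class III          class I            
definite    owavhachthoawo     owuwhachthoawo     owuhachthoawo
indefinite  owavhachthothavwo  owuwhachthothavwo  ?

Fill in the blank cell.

owuhachthothavwo

Attach noun class class I u- (before consonant 'h') → uhachtho.
Attach case genitive ow- → owuhachtho.
Attach definiteness indefinite -thev → owuhachthothev.
Attach number plural -wo → owuhachthothevwo.
Apply vowel harmony: owuhachthothevwo → owuhachthothavwo.
Nasal assimilation: no change.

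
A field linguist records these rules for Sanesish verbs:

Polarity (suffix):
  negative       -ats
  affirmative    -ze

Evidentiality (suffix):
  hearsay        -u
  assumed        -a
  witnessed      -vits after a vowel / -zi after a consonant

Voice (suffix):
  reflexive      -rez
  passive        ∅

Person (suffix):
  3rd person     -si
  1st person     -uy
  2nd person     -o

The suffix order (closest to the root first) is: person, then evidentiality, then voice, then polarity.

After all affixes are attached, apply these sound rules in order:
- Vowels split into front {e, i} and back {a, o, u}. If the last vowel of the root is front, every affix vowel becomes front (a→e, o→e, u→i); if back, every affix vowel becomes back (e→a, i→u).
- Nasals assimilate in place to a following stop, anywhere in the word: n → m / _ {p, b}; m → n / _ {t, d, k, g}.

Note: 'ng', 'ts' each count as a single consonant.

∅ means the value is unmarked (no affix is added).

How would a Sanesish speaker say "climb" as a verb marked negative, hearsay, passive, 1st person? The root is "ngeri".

Attach person 1st person -uy → ngeriuy.
Attach evidentiality hearsay -u → ngeriuyu.
voice = passive: zero marking, form stays ngeriuyu.
Attach polarity negative -ats → ngeriuyuats.
Apply vowel harmony: ngeriuyuats → ngeriiyiets.
Nasal assimilation: no change.

ngeriiyiets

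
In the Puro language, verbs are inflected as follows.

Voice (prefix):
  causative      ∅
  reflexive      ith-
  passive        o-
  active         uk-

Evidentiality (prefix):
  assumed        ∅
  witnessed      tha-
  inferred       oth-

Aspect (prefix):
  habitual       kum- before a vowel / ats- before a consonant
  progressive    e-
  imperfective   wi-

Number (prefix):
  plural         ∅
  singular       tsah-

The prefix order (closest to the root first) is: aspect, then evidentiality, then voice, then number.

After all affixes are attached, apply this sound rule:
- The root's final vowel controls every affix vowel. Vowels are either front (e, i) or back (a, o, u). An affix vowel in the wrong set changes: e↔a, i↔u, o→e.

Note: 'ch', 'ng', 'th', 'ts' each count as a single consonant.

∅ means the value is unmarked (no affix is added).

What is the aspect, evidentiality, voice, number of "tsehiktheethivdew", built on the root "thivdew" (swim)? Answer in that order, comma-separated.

Segment: tsah-uk-tha-e-thivdew.
aspect: e- → progressive.
evidentiality: tha- → witnessed.
voice: uk- → active.
number: tsah- → singular.

progressive, witnessed, active, singular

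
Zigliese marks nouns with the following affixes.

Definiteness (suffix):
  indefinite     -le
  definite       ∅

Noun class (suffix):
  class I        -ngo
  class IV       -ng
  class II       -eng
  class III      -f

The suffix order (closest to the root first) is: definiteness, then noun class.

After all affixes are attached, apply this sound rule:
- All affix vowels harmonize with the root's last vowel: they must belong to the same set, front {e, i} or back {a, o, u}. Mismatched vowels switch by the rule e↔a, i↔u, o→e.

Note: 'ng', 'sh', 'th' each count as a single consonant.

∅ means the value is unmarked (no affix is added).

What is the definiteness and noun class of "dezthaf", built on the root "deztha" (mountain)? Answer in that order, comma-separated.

definite, class III

Segment: deztha-f.
definiteness: ∅ → definite.
noun class: -f → class III.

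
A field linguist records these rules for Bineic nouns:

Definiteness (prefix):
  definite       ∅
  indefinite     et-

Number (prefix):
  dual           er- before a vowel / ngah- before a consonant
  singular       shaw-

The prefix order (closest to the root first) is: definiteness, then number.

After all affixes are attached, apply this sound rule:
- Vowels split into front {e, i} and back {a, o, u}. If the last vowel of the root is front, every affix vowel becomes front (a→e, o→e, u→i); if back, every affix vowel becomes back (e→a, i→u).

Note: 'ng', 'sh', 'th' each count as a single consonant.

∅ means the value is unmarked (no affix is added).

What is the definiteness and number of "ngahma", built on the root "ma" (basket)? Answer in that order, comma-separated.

definite, dual

Segment: ngah-ma.
definiteness: ∅ → definite.
number: er/ngah- → dual.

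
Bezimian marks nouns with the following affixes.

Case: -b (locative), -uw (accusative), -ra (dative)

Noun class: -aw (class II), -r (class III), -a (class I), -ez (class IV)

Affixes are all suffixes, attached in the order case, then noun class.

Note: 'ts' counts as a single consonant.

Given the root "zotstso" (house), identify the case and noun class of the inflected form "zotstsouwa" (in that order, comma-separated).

accusative, class I

Segment: zotstso-uw-a.
case: -uw → accusative.
noun class: -a → class I.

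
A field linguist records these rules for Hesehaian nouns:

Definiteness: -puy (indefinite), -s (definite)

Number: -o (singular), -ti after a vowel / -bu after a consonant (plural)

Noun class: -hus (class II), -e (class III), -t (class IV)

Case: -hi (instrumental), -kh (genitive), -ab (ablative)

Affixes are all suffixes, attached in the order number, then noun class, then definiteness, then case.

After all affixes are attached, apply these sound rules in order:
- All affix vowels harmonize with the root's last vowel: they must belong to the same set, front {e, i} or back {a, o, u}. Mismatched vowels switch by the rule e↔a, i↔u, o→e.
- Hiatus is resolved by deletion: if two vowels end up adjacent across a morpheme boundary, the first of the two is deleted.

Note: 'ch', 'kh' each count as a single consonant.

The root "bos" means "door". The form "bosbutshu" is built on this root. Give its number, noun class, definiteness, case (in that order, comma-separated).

plural, class IV, definite, instrumental

Segment: bos-bu-t-s-hi.
number: -ti/bu → plural.
noun class: -t → class IV.
definiteness: -s → definite.
case: -hi → instrumental.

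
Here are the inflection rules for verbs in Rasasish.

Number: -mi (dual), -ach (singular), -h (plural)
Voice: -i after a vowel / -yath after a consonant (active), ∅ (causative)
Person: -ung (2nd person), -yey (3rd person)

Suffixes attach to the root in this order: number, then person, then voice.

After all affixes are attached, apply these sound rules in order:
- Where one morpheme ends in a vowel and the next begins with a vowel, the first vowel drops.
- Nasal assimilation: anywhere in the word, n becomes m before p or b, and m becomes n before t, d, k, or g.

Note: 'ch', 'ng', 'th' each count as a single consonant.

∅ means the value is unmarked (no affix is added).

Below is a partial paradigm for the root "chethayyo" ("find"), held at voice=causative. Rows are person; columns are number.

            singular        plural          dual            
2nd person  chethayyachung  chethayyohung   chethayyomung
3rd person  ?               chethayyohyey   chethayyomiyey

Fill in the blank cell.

chethayyachyey

Attach number singular -ach → chethayyoach.
Attach person 3rd person -yey → chethayyoachyey.
voice = causative: zero marking, form stays chethayyoachyey.
Apply vowel deletion: chethayyoachyey → chethayyachyey.
Nasal assimilation: no change.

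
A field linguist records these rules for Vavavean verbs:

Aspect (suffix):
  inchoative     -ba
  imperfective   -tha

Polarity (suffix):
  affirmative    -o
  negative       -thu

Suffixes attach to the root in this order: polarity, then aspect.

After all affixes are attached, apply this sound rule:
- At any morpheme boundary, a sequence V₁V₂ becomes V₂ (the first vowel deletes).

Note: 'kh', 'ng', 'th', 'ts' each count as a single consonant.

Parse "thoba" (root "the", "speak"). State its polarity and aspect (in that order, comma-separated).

affirmative, inchoative

Segment: the-o-ba.
polarity: -o → affirmative.
aspect: -ba → inchoative.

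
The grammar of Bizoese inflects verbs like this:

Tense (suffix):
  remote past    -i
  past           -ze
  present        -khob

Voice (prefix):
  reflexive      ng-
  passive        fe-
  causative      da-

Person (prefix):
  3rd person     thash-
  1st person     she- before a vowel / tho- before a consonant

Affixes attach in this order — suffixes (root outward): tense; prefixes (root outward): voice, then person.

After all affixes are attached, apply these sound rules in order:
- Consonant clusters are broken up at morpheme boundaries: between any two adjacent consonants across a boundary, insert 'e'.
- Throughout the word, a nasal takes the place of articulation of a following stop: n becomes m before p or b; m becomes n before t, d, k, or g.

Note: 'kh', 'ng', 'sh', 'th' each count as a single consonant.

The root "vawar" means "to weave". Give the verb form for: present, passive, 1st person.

Attach voice passive fe- → fevawar.
Attach tense present -khob → fevawarkhob.
Attach person 1st person tho- (before consonant 'f') → thofevawarkhob.
Apply epenthesis: thofevawarkhob → thofevawarekhob.
Nasal assimilation: no change.

thofevawarekhob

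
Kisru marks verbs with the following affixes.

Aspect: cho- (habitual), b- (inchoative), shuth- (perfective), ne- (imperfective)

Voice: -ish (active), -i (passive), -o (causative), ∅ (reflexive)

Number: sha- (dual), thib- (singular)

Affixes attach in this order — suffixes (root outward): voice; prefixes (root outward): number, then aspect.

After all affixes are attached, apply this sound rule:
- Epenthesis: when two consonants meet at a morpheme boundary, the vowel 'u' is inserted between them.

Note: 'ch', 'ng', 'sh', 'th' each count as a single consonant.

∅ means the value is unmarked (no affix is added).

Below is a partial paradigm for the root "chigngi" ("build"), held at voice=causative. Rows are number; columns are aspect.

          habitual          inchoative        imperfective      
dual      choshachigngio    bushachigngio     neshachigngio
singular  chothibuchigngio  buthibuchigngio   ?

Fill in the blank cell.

Attach number singular thib- → thibchigngi.
Attach aspect imperfective ne- → nethibchigngi.
Attach voice causative -o → nethibchigngio.
Apply epenthesis: nethibchigngio → nethibuchigngio.

nethibuchigngio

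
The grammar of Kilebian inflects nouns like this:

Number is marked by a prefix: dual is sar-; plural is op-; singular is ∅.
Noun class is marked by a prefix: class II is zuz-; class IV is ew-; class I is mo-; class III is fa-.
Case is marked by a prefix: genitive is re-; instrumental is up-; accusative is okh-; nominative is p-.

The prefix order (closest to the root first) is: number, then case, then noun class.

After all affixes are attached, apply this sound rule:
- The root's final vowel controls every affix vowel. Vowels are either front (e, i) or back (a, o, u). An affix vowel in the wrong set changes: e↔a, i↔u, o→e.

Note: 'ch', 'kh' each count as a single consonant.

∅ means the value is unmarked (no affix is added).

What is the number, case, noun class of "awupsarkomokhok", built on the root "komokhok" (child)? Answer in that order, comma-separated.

Segment: ew-up-sar-komokhok.
number: sar- → dual.
case: up- → instrumental.
noun class: ew- → class IV.

dual, instrumental, class IV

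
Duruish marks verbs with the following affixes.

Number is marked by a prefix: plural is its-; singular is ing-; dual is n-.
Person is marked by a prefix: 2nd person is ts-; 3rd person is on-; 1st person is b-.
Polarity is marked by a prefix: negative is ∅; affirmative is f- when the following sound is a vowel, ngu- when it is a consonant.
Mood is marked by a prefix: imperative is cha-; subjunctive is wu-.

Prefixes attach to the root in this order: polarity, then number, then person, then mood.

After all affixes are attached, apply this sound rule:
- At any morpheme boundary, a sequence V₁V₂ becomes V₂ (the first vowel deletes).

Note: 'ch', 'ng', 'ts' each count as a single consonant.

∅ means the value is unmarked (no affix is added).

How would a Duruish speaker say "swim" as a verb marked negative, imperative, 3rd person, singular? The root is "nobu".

polarity = negative: zero marking, form stays nobu.
Attach number singular ing- → ingnobu.
Attach person 3rd person on- → oningnobu.
Attach mood imperative cha- → chaoningnobu.
Apply vowel deletion: chaoningnobu → choningnobu.

choningnobu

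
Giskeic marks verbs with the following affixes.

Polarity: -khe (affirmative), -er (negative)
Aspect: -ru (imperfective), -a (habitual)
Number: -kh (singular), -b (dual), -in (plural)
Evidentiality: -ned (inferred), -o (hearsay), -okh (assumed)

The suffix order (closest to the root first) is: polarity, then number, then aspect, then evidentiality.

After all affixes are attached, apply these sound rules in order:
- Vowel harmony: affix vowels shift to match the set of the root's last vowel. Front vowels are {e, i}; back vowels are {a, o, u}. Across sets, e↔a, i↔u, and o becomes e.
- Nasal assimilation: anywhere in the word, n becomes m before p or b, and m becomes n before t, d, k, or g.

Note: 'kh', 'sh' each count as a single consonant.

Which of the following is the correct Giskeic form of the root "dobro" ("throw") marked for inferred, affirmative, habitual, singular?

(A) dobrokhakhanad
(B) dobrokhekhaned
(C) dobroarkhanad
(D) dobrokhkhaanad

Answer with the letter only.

Attach polarity affirmative -khe → dobrokhe.
Attach number singular -kh → dobrokhekh.
Attach aspect habitual -a → dobrokhekha.
Attach evidentiality inferred -ned → dobrokhekhaned.
Apply vowel harmony: dobrokhekhaned → dobrokhakhanad.
Nasal assimilation: no change.
So the correct form is dobrokhakhanad, option (A).
(D) dobrokhkhaanad is wrong: it has the affixes in the wrong order.
(B) dobrokhekhaned is wrong: it fails to apply the sound rule(s).
(C) dobroarkhanad is wrong: it uses negative instead of affirmative for polarity.

A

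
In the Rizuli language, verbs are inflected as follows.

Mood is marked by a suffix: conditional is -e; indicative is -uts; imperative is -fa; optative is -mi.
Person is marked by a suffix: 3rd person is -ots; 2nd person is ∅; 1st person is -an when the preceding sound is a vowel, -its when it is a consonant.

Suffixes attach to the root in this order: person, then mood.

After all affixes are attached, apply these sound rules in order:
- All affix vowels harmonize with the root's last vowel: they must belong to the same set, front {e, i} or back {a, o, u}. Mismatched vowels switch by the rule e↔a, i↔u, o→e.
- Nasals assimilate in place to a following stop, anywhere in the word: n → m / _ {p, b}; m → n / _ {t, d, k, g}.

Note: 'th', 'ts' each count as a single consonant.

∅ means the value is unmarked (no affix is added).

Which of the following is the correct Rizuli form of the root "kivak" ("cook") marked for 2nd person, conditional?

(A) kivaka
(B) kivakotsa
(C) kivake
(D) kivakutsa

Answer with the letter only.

A

person = 2nd person: zero marking, form stays kivak.
Attach mood conditional -e → kivake.
Apply vowel harmony: kivake → kivaka.
Nasal assimilation: no change.
So the correct form is kivaka, option (A).
(B) kivakotsa is wrong: it uses 3rd person instead of 2nd person for person.
(D) kivakutsa is wrong: it uses 1st person instead of 2nd person for person.
(C) kivake is wrong: it fails to apply the sound rule(s).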